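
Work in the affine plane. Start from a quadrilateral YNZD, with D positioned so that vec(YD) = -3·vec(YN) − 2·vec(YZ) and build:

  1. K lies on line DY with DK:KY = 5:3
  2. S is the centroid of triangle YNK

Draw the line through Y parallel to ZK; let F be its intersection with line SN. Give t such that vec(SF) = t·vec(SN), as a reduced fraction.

Assign Y = (0, 0), N = (1, 0), Z = (0, 1), D = (-3, -2) — the answer is frame-independent, so this choice is without loss of generality.
1. K lies on line DY with DK:KY = 5:3 ⇒ K = (-9/8, -3/4)
2. S is the centroid of triangle YNK ⇒ S = (-1/24, -1/4)
through Y parallel to ZK: direction (-9/8, -7/4); meets SN at F = (-27/148, -21/74)
F = S + t·(N−S) with t = -5/37

t = -5/37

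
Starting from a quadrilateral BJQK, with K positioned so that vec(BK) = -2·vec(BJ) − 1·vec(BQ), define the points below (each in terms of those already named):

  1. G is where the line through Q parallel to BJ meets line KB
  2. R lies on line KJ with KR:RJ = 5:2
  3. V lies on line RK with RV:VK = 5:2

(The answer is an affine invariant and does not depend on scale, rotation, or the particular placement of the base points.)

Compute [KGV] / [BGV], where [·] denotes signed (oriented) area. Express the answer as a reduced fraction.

Choose coordinates B = (0, 0), J = (1, 0), Q = (0, 1), K = (-2, -1).
1. G is where the line through Q parallel to BJ meets line KB ⇒ G = (2, 1)
2. R lies on line KJ with KR:RJ = 5:2 ⇒ R = (1/7, -2/7)
3. V lies on line RK with RV:VK = 5:2 ⇒ V = (-68/49, -39/49)
2·[KGV] = -20/49, 2·[BGV] = -10/49
[KGV]:[BGV] = -20/49:-10/49 = 2

[KGV]:[BGV] = 2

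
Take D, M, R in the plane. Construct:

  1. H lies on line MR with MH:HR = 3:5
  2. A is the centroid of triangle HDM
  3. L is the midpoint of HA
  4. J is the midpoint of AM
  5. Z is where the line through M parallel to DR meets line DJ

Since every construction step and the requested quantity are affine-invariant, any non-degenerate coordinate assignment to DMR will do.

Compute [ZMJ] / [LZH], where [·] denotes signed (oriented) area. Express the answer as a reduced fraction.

[ZMJ]:[LZH] = -11/35

Set D = (0, 0), M = (1, 0), R = (0, 1); any affine frame gives the same invariant.
1. H lies on line MR with MH:HR = 3:5 ⇒ H = (5/8, 3/8)
2. A is the centroid of triangle HDM ⇒ A = (13/24, 1/8)
3. L is the midpoint of HA ⇒ L = (7/12, 1/4)
4. J is the midpoint of AM ⇒ J = (37/48, 1/16)
5. Z is where the line through M parallel to DR meets line DJ ⇒ Z = (1, 3/37)
2·[ZMJ] = -11/592, 2·[LZH] = 35/592
[ZMJ]:[LZH] = -11/592:35/592 = -11/35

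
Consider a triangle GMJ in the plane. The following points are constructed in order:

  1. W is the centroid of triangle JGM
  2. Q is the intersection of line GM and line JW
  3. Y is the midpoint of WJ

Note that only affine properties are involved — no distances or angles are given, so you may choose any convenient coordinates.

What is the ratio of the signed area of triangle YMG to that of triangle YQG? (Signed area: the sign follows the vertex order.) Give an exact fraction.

Work in coordinates with G = (0, 0), M = (1, 0), J = (0, 1).
1. W is the centroid of triangle JGM ⇒ W = (1/3, 1/3)
2. Q is the intersection of line GM and line JW ⇒ Q = (1/2, 0)
3. Y is the midpoint of WJ ⇒ Y = (1/6, 2/3)
2·[YMG] = -2/3, 2·[YQG] = -1/3
[YMG]:[YQG] = -2/3:-1/3 = 2

[YMG]:[YQG] = 2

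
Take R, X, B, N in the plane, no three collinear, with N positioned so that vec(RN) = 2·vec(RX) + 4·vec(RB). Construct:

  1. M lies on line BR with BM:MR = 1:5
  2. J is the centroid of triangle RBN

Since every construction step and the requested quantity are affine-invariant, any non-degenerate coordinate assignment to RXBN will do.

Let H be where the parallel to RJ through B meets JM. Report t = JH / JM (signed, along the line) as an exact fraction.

t = 6/5

Work in coordinates with R = (0, 0), X = (1, 0), B = (0, 1), N = (2, 4).
1. M lies on line BR with BM:MR = 1:5 ⇒ M = (0, 5/6)
2. J is the centroid of triangle RBN ⇒ J = (2/3, 5/3)
through B parallel to RJ: direction (2/3, 5/3); meets JM at H = (-2/15, 2/3)
H = J + t·(M−J) with t = 6/5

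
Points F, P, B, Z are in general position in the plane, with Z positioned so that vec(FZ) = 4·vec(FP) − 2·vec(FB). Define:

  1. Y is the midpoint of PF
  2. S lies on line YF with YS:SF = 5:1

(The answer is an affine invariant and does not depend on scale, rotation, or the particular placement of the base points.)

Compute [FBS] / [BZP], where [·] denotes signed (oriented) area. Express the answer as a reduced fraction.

[FBS]:[BZP] = 1/12

Set F = (0, 0), P = (1, 0), B = (0, 1), Z = (4, -2); any affine frame gives the same invariant.
1. Y is the midpoint of PF ⇒ Y = (1/2, 0)
2. S lies on line YF with YS:SF = 5:1 ⇒ S = (1/12, 0)
2·[FBS] = -1/12, 2·[BZP] = -1
[FBS]:[BZP] = -1/12:-1 = 1/12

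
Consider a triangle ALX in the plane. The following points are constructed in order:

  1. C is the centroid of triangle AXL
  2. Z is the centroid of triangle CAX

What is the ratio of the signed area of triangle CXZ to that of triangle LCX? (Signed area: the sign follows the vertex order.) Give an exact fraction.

Assign A = (0, 0), L = (1, 0), X = (0, 1) — the answer is frame-independent, so this choice is without loss of generality.
1. C is the centroid of triangle AXL ⇒ C = (1/3, 1/3)
2. Z is the centroid of triangle CAX ⇒ Z = (1/9, 4/9)
2·[CXZ] = 1/9, 2·[LCX] = -1/3
[CXZ]:[LCX] = 1/9:-1/3 = -1/3

[CXZ]:[LCX] = -1/3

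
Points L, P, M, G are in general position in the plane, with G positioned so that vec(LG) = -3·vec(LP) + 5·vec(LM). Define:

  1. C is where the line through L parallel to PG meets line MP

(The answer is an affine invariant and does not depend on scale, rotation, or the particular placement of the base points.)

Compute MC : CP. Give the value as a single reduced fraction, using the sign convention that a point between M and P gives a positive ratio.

Assign L = (0, 0), P = (1, 0), M = (0, 1), G = (-3, 5) — the answer is frame-independent, so this choice is without loss of generality.
1. C is where the line through L parallel to PG meets line MP ⇒ C = (-4, 5)
C = M + t·(P−M) with t = -4, so MC:CP = t:(1−t) = -4:5

MC:CP = -4/5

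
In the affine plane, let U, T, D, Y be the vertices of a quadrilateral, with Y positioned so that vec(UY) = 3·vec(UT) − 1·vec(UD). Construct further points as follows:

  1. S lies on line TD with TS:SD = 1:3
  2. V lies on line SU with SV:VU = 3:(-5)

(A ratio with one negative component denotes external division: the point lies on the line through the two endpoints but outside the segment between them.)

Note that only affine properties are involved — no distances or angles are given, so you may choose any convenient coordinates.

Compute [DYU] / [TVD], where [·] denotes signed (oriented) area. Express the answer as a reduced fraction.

[DYU]:[TVD] = -2

Choose coordinates U = (0, 0), T = (1, 0), D = (0, 1), Y = (3, -1).
1. S lies on line TD with TS:SD = 1:3 ⇒ S = (3/4, 1/4)
2. V lies on line SU with SV:VU = 3:(-5) ⇒ V = (15/8, 5/8)
2·[DYU] = -3, 2·[TVD] = 3/2
[DYU]:[TVD] = -3:3/2 = -2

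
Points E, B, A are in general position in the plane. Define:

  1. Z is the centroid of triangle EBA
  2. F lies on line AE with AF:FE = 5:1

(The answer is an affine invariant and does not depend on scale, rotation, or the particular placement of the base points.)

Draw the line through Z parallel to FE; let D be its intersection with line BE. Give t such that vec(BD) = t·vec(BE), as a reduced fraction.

t = 2/3

Assign E = (0, 0), B = (1, 0), A = (0, 1) — the answer is frame-independent, so this choice is without loss of generality.
1. Z is the centroid of triangle EBA ⇒ Z = (1/3, 1/3)
2. F lies on line AE with AF:FE = 5:1 ⇒ F = (0, 1/6)
through Z parallel to FE: direction (0, -1/6); meets BE at D = (1/3, 0)
D = B + t·(E−B) with t = 2/3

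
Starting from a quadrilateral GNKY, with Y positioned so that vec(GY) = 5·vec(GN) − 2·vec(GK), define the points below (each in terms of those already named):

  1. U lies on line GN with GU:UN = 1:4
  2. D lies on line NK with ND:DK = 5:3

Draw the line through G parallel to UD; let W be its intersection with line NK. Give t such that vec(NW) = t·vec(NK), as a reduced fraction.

t = 25/32

Work in coordinates with G = (0, 0), N = (1, 0), K = (0, 1), Y = (5, -2).
1. U lies on line GN with GU:UN = 1:4 ⇒ U = (1/5, 0)
2. D lies on line NK with ND:DK = 5:3 ⇒ D = (3/8, 5/8)
through G parallel to UD: direction (7/40, 5/8); meets NK at W = (7/32, 25/32)
W = N + t·(K−N) with t = 25/32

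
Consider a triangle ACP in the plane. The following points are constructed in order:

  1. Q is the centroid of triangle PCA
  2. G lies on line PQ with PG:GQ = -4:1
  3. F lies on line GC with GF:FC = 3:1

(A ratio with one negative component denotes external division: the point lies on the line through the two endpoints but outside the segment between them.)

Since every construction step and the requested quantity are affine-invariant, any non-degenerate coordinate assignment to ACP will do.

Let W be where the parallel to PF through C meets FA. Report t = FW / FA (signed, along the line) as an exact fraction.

t = -4/31

Set A = (0, 0), C = (1, 0), P = (0, 1); any affine frame gives the same invariant.
1. Q is the centroid of triangle PCA ⇒ Q = (1/3, 1/3)
2. G lies on line PQ with PG:GQ = -4:1 ⇒ G = (4/9, 1/9)
3. F lies on line GC with GF:FC = 3:1 ⇒ F = (31/36, 1/36)
through C parallel to PF: direction (31/36, -35/36); meets FA at W = (35/36, 35/1116)
W = F + t·(A−F) with t = -4/31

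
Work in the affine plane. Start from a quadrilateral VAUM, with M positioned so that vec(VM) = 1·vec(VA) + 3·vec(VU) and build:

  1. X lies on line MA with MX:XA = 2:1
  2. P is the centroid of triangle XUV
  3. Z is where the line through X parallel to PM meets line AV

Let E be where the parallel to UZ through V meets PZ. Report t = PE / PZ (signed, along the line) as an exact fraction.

t = 17/2

Work in coordinates with V = (0, 0), A = (1, 0), U = (0, 1), M = (1, 3).
1. X lies on line MA with MX:XA = 2:1 ⇒ X = (1, 1)
2. P is the centroid of triangle XUV ⇒ P = (1/3, 2/3)
3. Z is where the line through X parallel to PM meets line AV ⇒ Z = (5/7, 0)
through V parallel to UZ: direction (5/7, -1); meets PZ at E = (25/7, -5)
E = P + t·(Z−P) with t = 17/2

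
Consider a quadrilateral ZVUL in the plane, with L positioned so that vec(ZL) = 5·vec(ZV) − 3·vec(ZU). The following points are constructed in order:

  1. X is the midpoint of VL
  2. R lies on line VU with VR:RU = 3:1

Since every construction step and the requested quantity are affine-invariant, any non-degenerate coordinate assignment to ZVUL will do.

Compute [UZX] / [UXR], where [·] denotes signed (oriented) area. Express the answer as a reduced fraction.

[UZX]:[UXR] = -24

Assign Z = (0, 0), V = (1, 0), U = (0, 1), L = (5, -3) — the answer is frame-independent, so this choice is without loss of generality.
1. X is the midpoint of VL ⇒ X = (3, -3/2)
2. R lies on line VU with VR:RU = 3:1 ⇒ R = (1/4, 3/4)
2·[UZX] = 3, 2·[UXR] = -1/8
[UZX]:[UXR] = 3:-1/8 = -24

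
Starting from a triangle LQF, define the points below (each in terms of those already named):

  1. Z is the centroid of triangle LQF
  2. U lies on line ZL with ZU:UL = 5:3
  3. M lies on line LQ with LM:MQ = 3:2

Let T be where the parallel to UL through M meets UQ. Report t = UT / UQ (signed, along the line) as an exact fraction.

t = 3/5

Work in coordinates with L = (0, 0), Q = (1, 0), F = (0, 1).
1. Z is the centroid of triangle LQF ⇒ Z = (1/3, 1/3)
2. U lies on line ZL with ZU:UL = 5:3 ⇒ U = (1/8, 1/8)
3. M lies on line LQ with LM:MQ = 3:2 ⇒ M = (3/5, 0)
through M parallel to UL: direction (-1/8, -1/8); meets UQ at T = (13/20, 1/20)
T = U + t·(Q−U) with t = 3/5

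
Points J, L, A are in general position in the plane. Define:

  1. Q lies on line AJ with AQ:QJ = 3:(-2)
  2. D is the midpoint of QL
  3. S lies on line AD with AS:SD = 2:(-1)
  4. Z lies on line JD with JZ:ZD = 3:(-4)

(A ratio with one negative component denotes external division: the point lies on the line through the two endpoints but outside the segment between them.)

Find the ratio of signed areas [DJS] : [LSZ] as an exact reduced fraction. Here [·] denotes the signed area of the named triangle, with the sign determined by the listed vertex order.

Assign J = (0, 0), L = (1, 0), A = (0, 1) — the answer is frame-independent, so this choice is without loss of generality.
1. Q lies on line AJ with AQ:QJ = 3:(-2) ⇒ Q = (0, -2)
2. D is the midpoint of QL ⇒ D = (1/2, -1)
3. S lies on line AD with AS:SD = 2:(-1) ⇒ S = (1, -3)
4. Z lies on line JD with JZ:ZD = 3:(-4) ⇒ Z = (-3/2, 3)
2·[DJS] = 1/2, 2·[LSZ] = -15/2
[DJS]:[LSZ] = 1/2:-15/2 = -1/15

[DJS]:[LSZ] = -1/15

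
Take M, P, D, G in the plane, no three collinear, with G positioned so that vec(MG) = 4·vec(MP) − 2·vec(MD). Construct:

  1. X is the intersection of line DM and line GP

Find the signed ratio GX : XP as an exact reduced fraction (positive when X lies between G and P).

GX:XP = -4

Choose coordinates M = (0, 0), P = (1, 0), D = (0, 1), G = (4, -2).
1. X is the intersection of line DM and line GP ⇒ X = (0, 2/3)
X = G + t·(P−G) with t = 4/3, so GX:XP = t:(1−t) = 4/3:-1/3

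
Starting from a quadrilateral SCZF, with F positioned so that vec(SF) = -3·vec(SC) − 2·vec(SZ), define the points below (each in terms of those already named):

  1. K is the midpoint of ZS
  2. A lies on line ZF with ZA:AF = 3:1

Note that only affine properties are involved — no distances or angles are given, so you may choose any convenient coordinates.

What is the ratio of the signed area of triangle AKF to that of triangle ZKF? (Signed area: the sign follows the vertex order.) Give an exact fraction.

Assign S = (0, 0), C = (1, 0), Z = (0, 1), F = (-3, -2) — the answer is frame-independent, so this choice is without loss of generality.
1. K is the midpoint of ZS ⇒ K = (0, 1/2)
2. A lies on line ZF with ZA:AF = 3:1 ⇒ A = (-9/4, -5/4)
2·[AKF] = -3/8, 2·[ZKF] = -3/2
[AKF]:[ZKF] = -3/8:-3/2 = 1/4

[AKF]:[ZKF] = 1/4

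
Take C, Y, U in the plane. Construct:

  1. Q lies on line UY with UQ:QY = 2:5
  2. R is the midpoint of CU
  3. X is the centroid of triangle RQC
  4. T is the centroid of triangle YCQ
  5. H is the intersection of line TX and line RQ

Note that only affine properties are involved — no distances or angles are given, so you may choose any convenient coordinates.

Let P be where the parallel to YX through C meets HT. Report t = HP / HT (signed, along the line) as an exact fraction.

Choose coordinates C = (0, 0), Y = (1, 0), U = (0, 1).
1. Q lies on line UY with UQ:QY = 2:5 ⇒ Q = (2/7, 5/7)
2. R is the midpoint of CU ⇒ R = (0, 1/2)
3. X is the centroid of triangle RQC ⇒ X = (2/21, 17/42)
4. T is the centroid of triangle YCQ ⇒ T = (3/7, 5/21)
5. H is the intersection of line TX and line RQ ⇒ H = (-4/105, 33/70)
through C parallel to YX: direction (-19/21, 17/42); meets HT at P = (361/42, -323/84)
P = H + t·(T−H) with t = 37/2

t = 37/2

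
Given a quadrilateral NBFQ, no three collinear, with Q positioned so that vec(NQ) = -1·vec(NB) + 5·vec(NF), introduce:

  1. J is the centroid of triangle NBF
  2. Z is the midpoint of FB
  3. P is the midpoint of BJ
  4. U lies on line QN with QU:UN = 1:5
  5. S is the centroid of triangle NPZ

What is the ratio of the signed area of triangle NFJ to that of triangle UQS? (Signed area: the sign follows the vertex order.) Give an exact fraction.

Work in coordinates with N = (0, 0), B = (1, 0), F = (0, 1), Q = (-1, 5).
1. J is the centroid of triangle NBF ⇒ J = (1/3, 1/3)
2. Z is the midpoint of FB ⇒ Z = (1/2, 1/2)
3. P is the midpoint of BJ ⇒ P = (2/3, 1/6)
4. U lies on line QN with QU:UN = 1:5 ⇒ U = (-5/6, 25/6)
5. S is the centroid of triangle NPZ ⇒ S = (7/18, 2/9)
2·[NFJ] = -1/3, 2·[UQS] = -13/36
[NFJ]:[UQS] = -1/3:-13/36 = 12/13

[NFJ]:[UQS] = 12/13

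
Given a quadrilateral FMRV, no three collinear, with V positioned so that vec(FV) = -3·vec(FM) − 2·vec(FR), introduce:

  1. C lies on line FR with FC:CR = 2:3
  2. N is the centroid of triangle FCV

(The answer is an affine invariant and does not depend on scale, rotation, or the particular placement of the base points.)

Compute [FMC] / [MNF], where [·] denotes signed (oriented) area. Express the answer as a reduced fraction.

[FMC]:[MNF] = -3/4

Set F = (0, 0), M = (1, 0), R = (0, 1), V = (-3, -2); any affine frame gives the same invariant.
1. C lies on line FR with FC:CR = 2:3 ⇒ C = (0, 2/5)
2. N is the centroid of triangle FCV ⇒ N = (-1, -8/15)
2·[FMC] = 2/5, 2·[MNF] = -8/15
[FMC]:[MNF] = 2/5:-8/15 = -3/4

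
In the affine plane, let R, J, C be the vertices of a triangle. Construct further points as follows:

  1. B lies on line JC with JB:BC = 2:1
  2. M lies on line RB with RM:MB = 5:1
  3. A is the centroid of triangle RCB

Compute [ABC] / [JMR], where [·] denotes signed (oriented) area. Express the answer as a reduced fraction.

Set R = (0, 0), J = (1, 0), C = (0, 1); any affine frame gives the same invariant.
1. B lies on line JC with JB:BC = 2:1 ⇒ B = (1/3, 2/3)
2. M lies on line RB with RM:MB = 5:1 ⇒ M = (5/18, 5/9)
3. A is the centroid of triangle RCB ⇒ A = (1/9, 5/9)
2·[ABC] = 1/9, 2·[JMR] = 5/9
[ABC]:[JMR] = 1/9:5/9 = 1/5

[ABC]:[JMR] = 1/5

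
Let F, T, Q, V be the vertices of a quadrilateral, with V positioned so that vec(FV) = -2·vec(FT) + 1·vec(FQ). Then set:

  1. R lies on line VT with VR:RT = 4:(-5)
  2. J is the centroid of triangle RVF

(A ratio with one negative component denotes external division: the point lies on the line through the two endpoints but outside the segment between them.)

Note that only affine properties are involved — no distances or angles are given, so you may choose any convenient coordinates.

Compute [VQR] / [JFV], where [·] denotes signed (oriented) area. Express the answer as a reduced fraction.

[VQR]:[JFV] = 6

Set F = (0, 0), T = (1, 0), Q = (0, 1), V = (-2, 1); any affine frame gives the same invariant.
1. R lies on line VT with VR:RT = 4:(-5) ⇒ R = (-14, 5)
2. J is the centroid of triangle RVF ⇒ J = (-16/3, 2)
2·[VQR] = 8, 2·[JFV] = 4/3
[VQR]:[JFV] = 8:4/3 = 6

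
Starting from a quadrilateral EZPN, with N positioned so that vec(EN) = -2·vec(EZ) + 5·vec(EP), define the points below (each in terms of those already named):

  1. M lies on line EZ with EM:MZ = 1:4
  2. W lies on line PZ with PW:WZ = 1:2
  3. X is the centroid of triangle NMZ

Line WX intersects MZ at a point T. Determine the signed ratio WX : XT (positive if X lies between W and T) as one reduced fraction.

Set E = (0, 0), Z = (1, 0), P = (0, 1), N = (-2, 5); any affine frame gives the same invariant.
1. M lies on line EZ with EM:MZ = 1:4 ⇒ M = (1/5, 0)
2. W lies on line PZ with PW:WZ = 1:2 ⇒ W = (1/3, 2/3)
3. X is the centroid of triangle NMZ ⇒ X = (-4/15, 5/3)
line WX meets MZ at T = (11/15, 0)
X = W + t·(T−W) with t = -3/2, so WX:XT = -3/2:5/2

WX:XT = -3/5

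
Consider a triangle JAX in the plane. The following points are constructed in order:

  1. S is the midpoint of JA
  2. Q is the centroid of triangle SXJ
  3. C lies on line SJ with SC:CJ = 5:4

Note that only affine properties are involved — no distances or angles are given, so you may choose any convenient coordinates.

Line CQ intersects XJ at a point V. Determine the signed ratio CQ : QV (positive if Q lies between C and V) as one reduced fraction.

Set J = (0, 0), A = (1, 0), X = (0, 1); any affine frame gives the same invariant.
1. S is the midpoint of JA ⇒ S = (1/2, 0)
2. Q is the centroid of triangle SXJ ⇒ Q = (1/6, 1/3)
3. C lies on line SJ with SC:CJ = 5:4 ⇒ C = (2/9, 0)
line CQ meets XJ at V = (0, 4/3)
Q = C + t·(V−C) with t = 1/4, so CQ:QV = 1/4:3/4

CQ:QV = 1/3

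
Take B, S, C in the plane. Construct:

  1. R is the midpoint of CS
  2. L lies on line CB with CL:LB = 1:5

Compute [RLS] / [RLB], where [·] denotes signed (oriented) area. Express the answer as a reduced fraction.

[RLS]:[RLB] = 1/5

Choose coordinates B = (0, 0), S = (1, 0), C = (0, 1).
1. R is the midpoint of CS ⇒ R = (1/2, 1/2)
2. L lies on line CB with CL:LB = 1:5 ⇒ L = (0, 5/6)
2·[RLS] = 1/12, 2·[RLB] = 5/12
[RLS]:[RLB] = 1/12:5/12 = 1/5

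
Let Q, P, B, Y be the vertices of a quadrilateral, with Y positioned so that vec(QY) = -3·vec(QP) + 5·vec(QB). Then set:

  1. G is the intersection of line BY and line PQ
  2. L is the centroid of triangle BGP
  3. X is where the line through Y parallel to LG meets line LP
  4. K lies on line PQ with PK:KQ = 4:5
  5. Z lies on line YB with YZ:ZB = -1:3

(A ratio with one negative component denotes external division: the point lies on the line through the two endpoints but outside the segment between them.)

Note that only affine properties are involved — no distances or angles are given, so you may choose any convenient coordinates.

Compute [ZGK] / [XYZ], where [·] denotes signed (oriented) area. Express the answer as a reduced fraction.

[ZGK]:[XYZ] = -49/54

Work in coordinates with Q = (0, 0), P = (1, 0), B = (0, 1), Y = (-3, 5).
1. G is the intersection of line BY and line PQ ⇒ G = (3/4, 0)
2. L is the centroid of triangle BGP ⇒ L = (7/12, 1/3)
3. X is where the line through Y parallel to LG meets line LP ⇒ X = (-3/2, 2)
4. K lies on line PQ with PK:KQ = 4:5 ⇒ K = (5/9, 0)
5. Z lies on line YB with YZ:ZB = -1:3 ⇒ Z = (-9/2, 7)
2·[ZGK] = -49/36, 2·[XYZ] = 3/2
[ZGK]:[XYZ] = -49/36:3/2 = -49/54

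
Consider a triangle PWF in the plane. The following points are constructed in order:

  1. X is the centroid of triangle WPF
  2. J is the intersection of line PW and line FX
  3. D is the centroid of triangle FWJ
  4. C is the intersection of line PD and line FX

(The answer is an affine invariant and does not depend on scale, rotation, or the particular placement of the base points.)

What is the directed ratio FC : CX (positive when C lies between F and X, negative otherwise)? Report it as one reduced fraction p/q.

Assign P = (0, 0), W = (1, 0), F = (0, 1) — the answer is frame-independent, so this choice is without loss of generality.
1. X is the centroid of triangle WPF ⇒ X = (1/3, 1/3)
2. J is the intersection of line PW and line FX ⇒ J = (1/2, 0)
3. D is the centroid of triangle FWJ ⇒ D = (1/2, 1/3)
4. C is the intersection of line PD and line FX ⇒ C = (3/8, 1/4)
C = F + t·(X−F) with t = 9/8, so FC:CX = t:(1−t) = 9/8:-1/8

FC:CX = -9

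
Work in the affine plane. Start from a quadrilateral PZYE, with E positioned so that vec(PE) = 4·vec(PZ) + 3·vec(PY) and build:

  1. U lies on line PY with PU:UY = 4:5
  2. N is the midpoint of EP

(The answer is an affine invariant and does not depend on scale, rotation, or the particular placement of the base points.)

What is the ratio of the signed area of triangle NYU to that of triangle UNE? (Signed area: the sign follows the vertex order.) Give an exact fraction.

[NYU]:[UNE] = 5/4

Assign P = (0, 0), Z = (1, 0), Y = (0, 1), E = (4, 3) — the answer is frame-independent, so this choice is without loss of generality.
1. U lies on line PY with PU:UY = 4:5 ⇒ U = (0, 4/9)
2. N is the midpoint of EP ⇒ N = (2, 3/2)
2·[NYU] = 10/9, 2·[UNE] = 8/9
[NYU]:[UNE] = 10/9:8/9 = 5/4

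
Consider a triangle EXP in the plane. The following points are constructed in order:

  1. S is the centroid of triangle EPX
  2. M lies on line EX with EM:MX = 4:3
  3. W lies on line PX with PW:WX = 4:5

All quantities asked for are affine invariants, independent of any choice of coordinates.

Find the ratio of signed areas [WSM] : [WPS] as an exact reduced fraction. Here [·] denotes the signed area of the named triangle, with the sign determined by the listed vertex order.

Assign E = (0, 0), X = (1, 0), P = (0, 1) — the answer is frame-independent, so this choice is without loss of generality.
1. S is the centroid of triangle EPX ⇒ S = (1/3, 1/3)
2. M lies on line EX with EM:MX = 4:3 ⇒ M = (4/7, 0)
3. W lies on line PX with PW:WX = 4:5 ⇒ W = (4/9, 5/9)
2·[WSM] = 17/189, 2·[WPS] = 4/27
[WSM]:[WPS] = 17/189:4/27 = 17/28

[WSM]:[WPS] = 17/28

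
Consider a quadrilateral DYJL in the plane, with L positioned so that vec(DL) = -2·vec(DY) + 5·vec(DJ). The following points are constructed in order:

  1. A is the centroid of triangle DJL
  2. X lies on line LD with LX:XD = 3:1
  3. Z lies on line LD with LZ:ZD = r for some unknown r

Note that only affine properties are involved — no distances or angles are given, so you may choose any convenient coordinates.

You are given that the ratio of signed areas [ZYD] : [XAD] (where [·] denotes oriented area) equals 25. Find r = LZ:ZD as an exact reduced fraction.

Assign D = (0, 0), Y = (1, 0), J = (0, 1), L = (-2, 5) — the answer is frame-independent, so this choice is without loss of generality.
1. A is the centroid of triangle DJL ⇒ A = (-2/3, 2)
2. X lies on line LD with LX:XD = 3:1 ⇒ X = (-1/2, 5/4)
3. With LZ:ZD = r, write λ = r/(r+1) so Z = L + λ·(D−L); Z is affine-linear in λ
Every point depending on Z is an affine combination of Z and λ-independent points, so each such coordinate is linear in λ; the λ² term in each signed area is a multiple of (D−L)×(D−L) = 0, so 2·[ZYD] and 2·[XAD] are each linear in λ. Evaluating at λ=0 and λ=1:
  2·[ZYD] = 5·λ − 5,   2·[XAD] = -1/6
So [ZYD]:[XAD] = (5·λ − 5) / (-1/6). Setting this equal to 25:
  5·λ − 5 = 25·(-1/6)  ⇒  λ = 1/6
Then r = λ/(1−λ) = (1/6)/(5/6) = 1/5. Check: with r = 1/5, Z = (-5/3, 25/6) and [ZYD]:[XAD] = 25 as required.

r = 1/5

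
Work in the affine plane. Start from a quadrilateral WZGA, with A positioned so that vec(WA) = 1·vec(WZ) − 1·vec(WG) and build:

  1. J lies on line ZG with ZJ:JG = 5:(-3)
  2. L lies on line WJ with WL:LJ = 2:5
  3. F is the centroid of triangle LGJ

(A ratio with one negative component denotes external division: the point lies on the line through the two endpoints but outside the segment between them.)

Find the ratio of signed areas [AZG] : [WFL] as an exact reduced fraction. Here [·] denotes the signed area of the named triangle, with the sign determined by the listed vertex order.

[AZG]:[WFL] = 7

Assign W = (0, 0), Z = (1, 0), G = (0, 1), A = (1, -1) — the answer is frame-independent, so this choice is without loss of generality.
1. J lies on line ZG with ZJ:JG = 5:(-3) ⇒ J = (-3/2, 5/2)
2. L lies on line WJ with WL:LJ = 2:5 ⇒ L = (-3/7, 5/7)
3. F is the centroid of triangle LGJ ⇒ F = (-9/14, 59/42)
2·[AZG] = 1, 2·[WFL] = 1/7
[AZG]:[WFL] = 1:1/7 = 7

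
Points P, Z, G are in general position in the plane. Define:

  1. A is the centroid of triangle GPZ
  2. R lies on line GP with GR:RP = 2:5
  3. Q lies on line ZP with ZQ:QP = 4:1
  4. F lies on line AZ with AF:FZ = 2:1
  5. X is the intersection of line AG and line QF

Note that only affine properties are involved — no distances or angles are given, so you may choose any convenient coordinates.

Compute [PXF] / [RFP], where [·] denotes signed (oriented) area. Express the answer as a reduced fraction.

[PXF]:[RFP] = -2/95

Assign P = (0, 0), Z = (1, 0), G = (0, 1) — the answer is frame-independent, so this choice is without loss of generality.
1. A is the centroid of triangle GPZ ⇒ A = (1/3, 1/3)
2. R lies on line GP with GR:RP = 2:5 ⇒ R = (0, 5/7)
3. Q lies on line ZP with ZQ:QP = 4:1 ⇒ Q = (1/5, 0)
4. F lies on line AZ with AF:FZ = 2:1 ⇒ F = (7/9, 1/9)
5. X is the intersection of line AG and line QF ⇒ X = (9/19, 1/19)
2·[PXF] = 2/171, 2·[RFP] = -5/9
[PXF]:[RFP] = 2/171:-5/9 = -2/95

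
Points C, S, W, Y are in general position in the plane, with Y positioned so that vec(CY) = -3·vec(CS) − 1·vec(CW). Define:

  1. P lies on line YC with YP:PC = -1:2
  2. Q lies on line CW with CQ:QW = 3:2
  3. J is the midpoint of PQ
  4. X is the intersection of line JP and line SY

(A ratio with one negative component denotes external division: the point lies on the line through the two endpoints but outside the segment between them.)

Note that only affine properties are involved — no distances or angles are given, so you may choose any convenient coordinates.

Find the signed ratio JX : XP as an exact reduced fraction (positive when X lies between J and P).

JX:XP = 6/5

Assign C = (0, 0), S = (1, 0), W = (0, 1), Y = (-3, -1) — the answer is frame-independent, so this choice is without loss of generality.
1. P lies on line YC with YP:PC = -1:2 ⇒ P = (-6, -2)
2. Q lies on line CW with CQ:QW = 3:2 ⇒ Q = (0, 3/5)
3. J is the midpoint of PQ ⇒ J = (-3, -7/10)
4. X is the intersection of line JP and line SY ⇒ X = (-51/11, -31/22)
X = J + t·(P−J) with t = 6/11, so JX:XP = t:(1−t) = 6/11:5/11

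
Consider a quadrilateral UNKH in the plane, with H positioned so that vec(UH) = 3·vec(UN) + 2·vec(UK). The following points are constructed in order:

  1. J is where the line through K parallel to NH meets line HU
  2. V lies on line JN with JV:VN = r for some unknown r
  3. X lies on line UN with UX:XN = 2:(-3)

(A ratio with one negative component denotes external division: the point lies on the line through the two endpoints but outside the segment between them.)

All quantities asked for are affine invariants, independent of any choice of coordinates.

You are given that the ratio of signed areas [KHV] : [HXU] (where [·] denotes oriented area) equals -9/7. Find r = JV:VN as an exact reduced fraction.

Choose coordinates U = (0, 0), N = (1, 0), K = (0, 1), H = (3, 2).
1. J is where the line through K parallel to NH meets line HU ⇒ J = (-3, -2)
2. With JV:VN = r, write λ = r/(r+1) so V = J + λ·(N−J); V is affine-linear in λ
3. X lies on line UN with UX:XN = 2:(-3) ⇒ X = (-2, 0)
Every point depending on V is an affine combination of V and λ-independent points, so each such coordinate is linear in λ; the λ² term in each signed area is a multiple of (N−J)×(N−J) = 0, so 2·[KHV] and 2·[HXU] are each linear in λ. Evaluating at λ=0 and λ=1:
  2·[KHV] = 2·λ − 6,   2·[HXU] = 4
So [KHV]:[HXU] = (2·λ − 6) / (4). Setting this equal to -9/7:
  2·λ − 6 = -9/7·(4)  ⇒  λ = 3/7
Then r = λ/(1−λ) = (3/7)/(4/7) = 3/4. Check: with r = 3/4, V = (-9/7, -8/7) and [KHV]:[HXU] = -9/7 as required.

r = 3/4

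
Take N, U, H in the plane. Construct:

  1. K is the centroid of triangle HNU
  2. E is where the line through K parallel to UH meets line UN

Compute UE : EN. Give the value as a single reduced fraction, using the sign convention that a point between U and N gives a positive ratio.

Set N = (0, 0), U = (1, 0), H = (0, 1); any affine frame gives the same invariant.
1. K is the centroid of triangle HNU ⇒ K = (1/3, 1/3)
2. E is where the line through K parallel to UH meets line UN ⇒ E = (2/3, 0)
E = U + t·(N−U) with t = 1/3, so UE:EN = t:(1−t) = 1/3:2/3

UE:EN = 1/2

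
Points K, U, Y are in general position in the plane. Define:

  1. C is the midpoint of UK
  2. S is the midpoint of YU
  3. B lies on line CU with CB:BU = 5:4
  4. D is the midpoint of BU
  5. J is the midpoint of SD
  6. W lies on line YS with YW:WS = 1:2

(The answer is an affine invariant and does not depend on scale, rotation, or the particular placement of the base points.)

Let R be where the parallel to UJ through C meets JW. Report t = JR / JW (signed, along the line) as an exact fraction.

t = -27/10

Assign K = (0, 0), U = (1, 0), Y = (0, 1) — the answer is frame-independent, so this choice is without loss of generality.
1. C is the midpoint of UK ⇒ C = (1/2, 0)
2. S is the midpoint of YU ⇒ S = (1/2, 1/2)
3. B lies on line CU with CB:BU = 5:4 ⇒ B = (7/9, 0)
4. D is the midpoint of BU ⇒ D = (8/9, 0)
5. J is the midpoint of SD ⇒ J = (25/36, 1/4)
6. W lies on line YS with YW:WS = 1:2 ⇒ W = (1/6, 5/6)
through C parallel to UJ: direction (-11/36, 1/4); meets JW at R = (763/360, -53/40)
R = J + t·(W−J) with t = -27/10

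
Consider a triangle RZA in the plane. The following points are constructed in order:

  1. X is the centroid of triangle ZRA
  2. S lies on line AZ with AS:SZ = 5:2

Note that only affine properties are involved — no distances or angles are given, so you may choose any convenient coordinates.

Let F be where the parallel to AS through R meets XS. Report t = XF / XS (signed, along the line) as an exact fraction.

t = -2

Set R = (0, 0), Z = (1, 0), A = (0, 1); any affine frame gives the same invariant.
1. X is the centroid of triangle ZRA ⇒ X = (1/3, 1/3)
2. S lies on line AZ with AS:SZ = 5:2 ⇒ S = (5/7, 2/7)
through R parallel to AS: direction (5/7, -5/7); meets XS at F = (-3/7, 3/7)
F = X + t·(S−X) with t = -2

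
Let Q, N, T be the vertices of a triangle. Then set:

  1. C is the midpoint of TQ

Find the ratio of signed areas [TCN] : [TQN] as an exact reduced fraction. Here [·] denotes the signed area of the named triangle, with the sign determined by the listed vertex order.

[TCN]:[TQN] = 1/2

Choose coordinates Q = (0, 0), N = (1, 0), T = (0, 1).
1. C is the midpoint of TQ ⇒ C = (0, 1/2)
2·[TCN] = 1/2, 2·[TQN] = 1
[TCN]:[TQN] = 1/2:1 = 1/2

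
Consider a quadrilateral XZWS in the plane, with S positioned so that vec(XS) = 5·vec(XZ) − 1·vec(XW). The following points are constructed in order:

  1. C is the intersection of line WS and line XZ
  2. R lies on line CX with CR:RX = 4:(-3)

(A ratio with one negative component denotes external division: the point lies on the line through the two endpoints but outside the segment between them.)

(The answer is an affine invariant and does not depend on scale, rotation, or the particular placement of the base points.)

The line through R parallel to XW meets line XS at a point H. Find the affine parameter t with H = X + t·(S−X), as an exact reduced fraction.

Work in coordinates with X = (0, 0), Z = (1, 0), W = (0, 1), S = (5, -1).
1. C is the intersection of line WS and line XZ ⇒ C = (5/2, 0)
2. R lies on line CX with CR:RX = 4:(-3) ⇒ R = (-15/2, 0)
through R parallel to XW: direction (0, 1); meets XS at H = (-15/2, 3/2)
H = X + t·(S−X) with t = -3/2

t = -3/2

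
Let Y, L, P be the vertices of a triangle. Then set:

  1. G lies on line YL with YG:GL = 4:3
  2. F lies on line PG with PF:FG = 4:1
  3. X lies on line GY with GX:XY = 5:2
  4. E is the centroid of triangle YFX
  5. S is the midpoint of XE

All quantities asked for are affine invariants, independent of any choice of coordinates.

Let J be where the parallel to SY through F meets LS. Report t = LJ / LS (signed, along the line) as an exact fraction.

Work in coordinates with Y = (0, 0), L = (1, 0), P = (0, 1).
1. G lies on line YL with YG:GL = 4:3 ⇒ G = (4/7, 0)
2. F lies on line PG with PF:FG = 4:1 ⇒ F = (16/35, 1/5)
3. X lies on line GY with GX:XY = 5:2 ⇒ X = (8/49, 0)
4. E is the centroid of triangle YFX ⇒ E = (152/735, 1/15)
5. S is the midpoint of XE ⇒ S = (136/735, 1/30)
through F parallel to SY: direction (-136/735, -1/30); meets LS at J = (-4168/12005, 27/490)
J = L + t·(S−L) with t = 81/49

t = 81/49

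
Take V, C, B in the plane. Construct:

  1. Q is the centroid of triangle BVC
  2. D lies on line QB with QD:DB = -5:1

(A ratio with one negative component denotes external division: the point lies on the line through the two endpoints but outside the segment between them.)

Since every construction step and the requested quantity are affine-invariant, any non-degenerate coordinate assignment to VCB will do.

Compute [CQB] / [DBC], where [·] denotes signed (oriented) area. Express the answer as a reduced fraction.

[CQB]:[DBC] = -4

Assign V = (0, 0), C = (1, 0), B = (0, 1) — the answer is frame-independent, so this choice is without loss of generality.
1. Q is the centroid of triangle BVC ⇒ Q = (1/3, 1/3)
2. D lies on line QB with QD:DB = -5:1 ⇒ D = (-1/12, 7/6)
2·[CQB] = -1/3, 2·[DBC] = 1/12
[CQB]:[DBC] = -1/3:1/12 = -4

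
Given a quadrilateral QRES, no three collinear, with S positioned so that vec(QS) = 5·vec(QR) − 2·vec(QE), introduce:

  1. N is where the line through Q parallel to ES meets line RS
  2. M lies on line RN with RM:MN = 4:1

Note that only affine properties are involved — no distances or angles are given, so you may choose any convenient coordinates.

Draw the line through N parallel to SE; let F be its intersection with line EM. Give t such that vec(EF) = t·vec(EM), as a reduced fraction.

Choose coordinates Q = (0, 0), R = (1, 0), E = (0, 1), S = (5, -2).
1. N is where the line through Q parallel to ES meets line RS ⇒ N = (-5, 3)
2. M lies on line RN with RM:MN = 4:1 ⇒ M = (-19/5, 12/5)
through N parallel to SE: direction (-5, 3); meets EM at F = (-95/22, 57/22)
F = E + t·(M−E) with t = 25/22

t = 25/22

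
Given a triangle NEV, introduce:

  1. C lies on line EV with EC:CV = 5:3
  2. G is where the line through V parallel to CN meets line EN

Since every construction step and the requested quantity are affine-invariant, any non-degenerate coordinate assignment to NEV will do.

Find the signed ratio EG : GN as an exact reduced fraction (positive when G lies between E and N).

Assign N = (0, 0), E = (1, 0), V = (0, 1) — the answer is frame-independent, so this choice is without loss of generality.
1. C lies on line EV with EC:CV = 5:3 ⇒ C = (3/8, 5/8)
2. G is where the line through V parallel to CN meets line EN ⇒ G = (-3/5, 0)
G = E + t·(N−E) with t = 8/5, so EG:GN = t:(1−t) = 8/5:-3/5

EG:GN = -8/3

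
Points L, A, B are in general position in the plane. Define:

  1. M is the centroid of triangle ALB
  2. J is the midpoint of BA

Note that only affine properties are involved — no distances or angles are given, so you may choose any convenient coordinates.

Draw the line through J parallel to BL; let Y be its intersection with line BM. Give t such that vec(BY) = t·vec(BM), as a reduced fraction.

t = 3/2

Assign L = (0, 0), A = (1, 0), B = (0, 1) — the answer is frame-independent, so this choice is without loss of generality.
1. M is the centroid of triangle ALB ⇒ M = (1/3, 1/3)
2. J is the midpoint of BA ⇒ J = (1/2, 1/2)
through J parallel to BL: direction (0, -1); meets BM at Y = (1/2, 0)
Y = B + t·(M−B) with t = 3/2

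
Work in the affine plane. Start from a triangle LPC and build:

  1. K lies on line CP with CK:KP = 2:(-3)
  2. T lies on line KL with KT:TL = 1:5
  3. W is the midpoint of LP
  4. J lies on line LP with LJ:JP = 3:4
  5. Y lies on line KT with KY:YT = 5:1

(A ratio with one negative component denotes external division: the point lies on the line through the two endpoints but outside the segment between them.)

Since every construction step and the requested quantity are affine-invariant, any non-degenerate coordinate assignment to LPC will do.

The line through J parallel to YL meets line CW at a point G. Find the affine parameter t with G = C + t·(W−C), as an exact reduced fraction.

Set L = (0, 0), P = (1, 0), C = (0, 1); any affine frame gives the same invariant.
1. K lies on line CP with CK:KP = 2:(-3) ⇒ K = (-2, 3)
2. T lies on line KL with KT:TL = 1:5 ⇒ T = (-5/3, 5/2)
3. W is the midpoint of LP ⇒ W = (1/2, 0)
4. J lies on line LP with LJ:JP = 3:4 ⇒ J = (3/7, 0)
5. Y lies on line KT with KY:YT = 5:1 ⇒ Y = (-31/18, 31/12)
through J parallel to YL: direction (31/18, -31/12); meets CW at G = (5/7, -3/7)
G = C + t·(W−C) with t = 10/7

t = 10/7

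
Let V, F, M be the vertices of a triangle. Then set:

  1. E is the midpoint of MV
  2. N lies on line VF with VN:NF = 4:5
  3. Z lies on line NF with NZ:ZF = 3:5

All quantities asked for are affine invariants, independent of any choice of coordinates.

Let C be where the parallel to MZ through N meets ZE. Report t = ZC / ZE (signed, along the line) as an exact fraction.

Set V = (0, 0), F = (1, 0), M = (0, 1); any affine frame gives the same invariant.
1. E is the midpoint of MV ⇒ E = (0, 1/2)
2. N lies on line VF with VN:NF = 4:5 ⇒ N = (4/9, 0)
3. Z lies on line NF with NZ:ZF = 3:5 ⇒ Z = (47/72, 0)
through N parallel to MZ: direction (47/72, -1); meets ZE at C = (17/72, 15/47)
C = Z + t·(E−Z) with t = 30/47

t = 30/47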